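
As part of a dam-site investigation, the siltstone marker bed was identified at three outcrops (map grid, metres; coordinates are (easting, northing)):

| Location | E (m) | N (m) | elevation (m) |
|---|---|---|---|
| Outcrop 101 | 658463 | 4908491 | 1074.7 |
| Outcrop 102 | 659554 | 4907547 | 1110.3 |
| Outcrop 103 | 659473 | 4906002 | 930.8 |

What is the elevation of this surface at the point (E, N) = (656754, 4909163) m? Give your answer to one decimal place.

930.6 m

Two edge vectors: Outcrop 101→Outcrop 102 = (1091, -944, 35.6), Outcrop 101→Outcrop 103 = (1010, -2489, -143.9).
Normal n = (Outcrop 101→Outcrop 102) × (Outcrop 101→Outcrop 103) = (224450, 192950.9, -1762059).
So ∂z/∂E = −n_x/n_z = 0.127379390 and ∂z/∂N = −n_y/n_z = 0.109503087.
Intercept c from Outcrop 101: 1074.7 − 83874.62 − 537494.92 = −620294.83.
At (656754, 4909163): z = 83656.9 + 537568.5 − 620294.83 = 930.6 m.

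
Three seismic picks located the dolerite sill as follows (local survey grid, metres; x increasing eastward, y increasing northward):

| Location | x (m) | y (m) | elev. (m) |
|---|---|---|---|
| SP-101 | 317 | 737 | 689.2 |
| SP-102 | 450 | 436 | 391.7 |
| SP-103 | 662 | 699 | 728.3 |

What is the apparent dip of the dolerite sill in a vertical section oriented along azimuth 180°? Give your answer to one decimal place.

47.5°

Let the plane be z = a·x + b·y + c.
SP-102−SP-101: 133a − 301b = −297.5;  SP-103−SP-101: 345a − 38b = 39.1.
Solving gives a = 0.23356, b = 1.09158.
Unit vector along 180° is (sin 180°, cos 180°) = (0.0000, -1.0000).
Slope in that direction = a·(0.0000) + b·(-1.0000) = −1.09158.
Apparent dip = arctan|1.09158| = 47.5° (true dip is 48.1°, so apparent ≤ true as expected).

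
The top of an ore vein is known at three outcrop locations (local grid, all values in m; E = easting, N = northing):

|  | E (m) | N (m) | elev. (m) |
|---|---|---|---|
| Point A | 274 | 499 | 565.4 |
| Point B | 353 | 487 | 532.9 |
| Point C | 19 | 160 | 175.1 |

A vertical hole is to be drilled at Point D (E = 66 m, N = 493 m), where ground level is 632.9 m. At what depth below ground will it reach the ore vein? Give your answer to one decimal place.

31.2 m

Two edge vectors: Point A→Point B = (79, -12, -32.5), Point A→Point C = (-255, -339, -390.3).
Normal n = (Point A→Point B) × (Point A→Point C) = (-6333.9, 39121.2, -29841).
So ∂z/∂E = −n_x/n_z = −0.21225 and ∂z/∂N = −n_y/n_z = 1.31099.
Intercept c from Point A: 565.4 + 58.16 − 654.18 = −30.63.
At (66, 493): z_contact = −14.01 + 646.32 − 30.63 = 601.68 m.
Depth below ground = 632.9 − 601.68 = 31.2 m.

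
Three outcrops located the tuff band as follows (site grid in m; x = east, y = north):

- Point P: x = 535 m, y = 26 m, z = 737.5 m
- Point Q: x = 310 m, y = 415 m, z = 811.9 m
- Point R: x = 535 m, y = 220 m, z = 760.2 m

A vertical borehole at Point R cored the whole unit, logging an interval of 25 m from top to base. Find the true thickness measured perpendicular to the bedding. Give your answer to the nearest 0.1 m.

Let the plane be z = a·x + b·y + c.
Point Q−Point P: −225a + 389b = 74.4;  Point R−Point P: 0a + 194b = 22.7.
Solving gives a = −0.12837, b = 0.11701.
|∇z| = √(a²+b²) = 0.17370, so dip δ = arctan(0.17370) = 9.85°.
True thickness = vertical thickness × cos δ = 25 × cos 9.85° = 24.6 m.

24.6 m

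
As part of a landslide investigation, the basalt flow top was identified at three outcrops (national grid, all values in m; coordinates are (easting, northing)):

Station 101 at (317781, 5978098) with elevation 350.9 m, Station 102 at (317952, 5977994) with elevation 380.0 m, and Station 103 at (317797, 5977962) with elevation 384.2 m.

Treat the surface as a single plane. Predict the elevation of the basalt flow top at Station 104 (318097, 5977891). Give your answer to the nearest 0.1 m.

408.3 m

Two edge vectors: Station 101→Station 102 = (171, -104, 29.1), Station 101→Station 103 = (16, -136, 33.3).
Normal n = (Station 101→Station 102) × (Station 101→Station 103) = (494.4, -5228.7, -21592).
So ∂z/∂E = −n_x/n_z = 0.022897369 and ∂z/∂N = −n_y/n_z = −0.242159133.
Intercept c from Station 101: 350.9 − 7276.35 + 1447651.03 = 1440725.58.
At (318097, 5977891): z = 7283.6 − 1447600.9 + 1440725.58 = 408.3 m.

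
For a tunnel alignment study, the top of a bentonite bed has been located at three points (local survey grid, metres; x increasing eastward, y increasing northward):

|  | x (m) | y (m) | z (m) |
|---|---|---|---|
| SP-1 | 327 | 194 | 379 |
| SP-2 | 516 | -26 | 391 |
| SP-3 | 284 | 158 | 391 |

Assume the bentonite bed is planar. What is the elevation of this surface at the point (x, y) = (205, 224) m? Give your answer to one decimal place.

390.4 m

Two edge vectors: SP-1→SP-2 = (189, -220, 12), SP-1→SP-3 = (-43, -36, 12).
Normal n = (SP-1→SP-2) × (SP-1→SP-3) = (-2208, -2784, -16264).
So ∂z/∂x = −n_x/n_z = −0.13576 and ∂z/∂y = −n_y/n_z = −0.17118.
Intercept c from SP-1: 379 + 44.39 + 33.21 = 456.60.
At (205, 224): z = −27.8 − 38.3 + 456.60 = 390.4 m.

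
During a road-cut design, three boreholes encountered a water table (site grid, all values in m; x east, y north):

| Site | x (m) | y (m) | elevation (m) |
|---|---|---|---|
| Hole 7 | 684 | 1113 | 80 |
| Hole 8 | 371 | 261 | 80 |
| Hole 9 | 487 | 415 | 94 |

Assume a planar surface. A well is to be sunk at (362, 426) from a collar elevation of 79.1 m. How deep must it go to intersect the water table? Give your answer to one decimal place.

15.5 m

Let the plane be z = a·x + b·y + c.
Hole 8−Hole 7: −313a − 852b = 0;  Hole 9−Hole 7: −197a − 698b = 14.
Solving gives a = 0.235592, b = −0.086549.
Then c = 80 − a·684 − b·1113 = 15.18.
At (362, 426): z_contact = 85.28 − 36.87 + 15.18 = 63.60 m.
Depth below ground = 79.1 − 63.60 = 15.5 m.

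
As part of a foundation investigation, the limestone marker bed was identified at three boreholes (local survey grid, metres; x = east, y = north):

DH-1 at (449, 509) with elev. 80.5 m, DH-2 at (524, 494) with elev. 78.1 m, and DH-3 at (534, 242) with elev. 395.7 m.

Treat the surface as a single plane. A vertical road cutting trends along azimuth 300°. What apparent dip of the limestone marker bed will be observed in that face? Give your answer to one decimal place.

21.2°

Let the plane be z = a·x + b·y + c.
DH-2−DH-1: 75a − 15b = −2.4;  DH-3−DH-1: 85a − 267b = 315.2.
Solving gives a = −0.28634, b = −1.27168.
Unit vector along 300° is (sin 300°, cos 300°) = (-0.8660, 0.5000).
Slope in that direction = a·(-0.8660) + b·(0.5000) = −0.38787.
Apparent dip = arctan|0.38787| = 21.2° (true dip is 52.5°, so apparent ≤ true as expected).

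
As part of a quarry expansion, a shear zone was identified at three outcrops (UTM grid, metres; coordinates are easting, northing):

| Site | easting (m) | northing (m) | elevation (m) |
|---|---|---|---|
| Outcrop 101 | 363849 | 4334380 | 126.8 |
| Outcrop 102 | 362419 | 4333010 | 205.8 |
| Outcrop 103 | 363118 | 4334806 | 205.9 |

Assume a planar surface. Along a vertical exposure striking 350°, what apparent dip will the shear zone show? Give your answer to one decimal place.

2.8°

Two edge vectors: Outcrop 101→Outcrop 102 = (-1430, -1370, 79), Outcrop 101→Outcrop 103 = (-731, 426, 79.1).
Normal n = (Outcrop 101→Outcrop 102) × (Outcrop 101→Outcrop 103) = (-142021, 55364, -1610650).
So ∂z/∂easting = −n_x/n_z = −0.08818 and ∂z/∂northing = −n_y/n_z = 0.03437.
Unit vector along 350° is (sin 350°, cos 350°) = (-0.1736, 0.9848).
Slope in that direction = a·(-0.1736) + b·(0.9848) = 0.04916.
Apparent dip = arctan|0.04916| = 2.8° (true dip is 5.4°, so apparent ≤ true as expected).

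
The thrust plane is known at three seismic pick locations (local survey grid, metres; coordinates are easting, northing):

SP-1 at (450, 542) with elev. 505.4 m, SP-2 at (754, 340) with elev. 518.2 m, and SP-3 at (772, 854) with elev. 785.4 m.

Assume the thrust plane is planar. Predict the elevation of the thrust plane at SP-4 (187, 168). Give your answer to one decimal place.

Two edge vectors: SP-1→SP-2 = (304, -202, 12.8), SP-1→SP-3 = (322, 312, 280).
Normal n = (SP-1→SP-2) × (SP-1→SP-3) = (-60553.6, -80998.4, 159892).
So ∂z/∂easting = −n_x/n_z = 0.37872 and ∂z/∂northing = −n_y/n_z = 0.50658.
Intercept c from SP-1: 505.4 − 170.42 − 274.57 = 60.41.
At (187, 168): z = 70.8 + 85.1 + 60.41 = 216.3 m.

216.3 m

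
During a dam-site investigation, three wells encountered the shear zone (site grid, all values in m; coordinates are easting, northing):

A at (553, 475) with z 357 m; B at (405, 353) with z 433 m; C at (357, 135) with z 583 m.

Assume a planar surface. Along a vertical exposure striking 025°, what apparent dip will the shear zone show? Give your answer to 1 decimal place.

31.3°

Let the plane be z = a·easting + b·northing + c.
B−A: −148a − 122b = 76;  C−A: −196a − 340b = 226.
Solving gives a = 0.06559, b = −0.70251.
Unit vector along 025° is (sin 25°, cos 25°) = (0.4226, 0.9063).
Slope in that direction = a·(0.4226) + b·(0.9063) = −0.60898.
Apparent dip = arctan|0.60898| = 31.3° (true dip is 35.2°, so apparent ≤ true as expected).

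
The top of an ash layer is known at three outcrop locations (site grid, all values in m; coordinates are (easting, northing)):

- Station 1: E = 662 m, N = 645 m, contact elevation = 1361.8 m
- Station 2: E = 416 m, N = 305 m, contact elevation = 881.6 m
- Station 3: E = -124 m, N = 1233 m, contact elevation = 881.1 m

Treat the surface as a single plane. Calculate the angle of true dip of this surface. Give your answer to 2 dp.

Let the plane be z = a·E + b·N + c.
Station 2−Station 1: −246a − 340b = −480.2;  Station 3−Station 1: −786a + 588b = −480.7.
Solving gives a = 1.08232, b = 0.62926.
Gradient magnitude |∇z| = √(a² + b²) = √(1.17142 + 0.39597) = 1.25195.
True dip = arctan(1.25195) = 51.38°, dipping toward WSW (azimuth ≈ 240°).

51.38°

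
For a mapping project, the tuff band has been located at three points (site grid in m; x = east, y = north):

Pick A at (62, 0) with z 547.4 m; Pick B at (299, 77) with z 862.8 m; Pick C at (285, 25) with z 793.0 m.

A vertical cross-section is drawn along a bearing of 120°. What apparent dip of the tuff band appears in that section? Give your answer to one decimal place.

Let the plane be z = a·x + b·y + c.
Pick B−Pick A: 237a + 77b = 315.4;  Pick C−Pick A: 223a + 25b = 245.6.
Solving gives a = 0.98046, b = 1.07834.
Unit vector along 120° is (sin 120°, cos 120°) = (0.8660, -0.5000).
Slope in that direction = a·(0.8660) + b·(-0.5000) = 0.30993.
Apparent dip = arctan|0.30993| = 17.2° (true dip is 55.5°, so apparent ≤ true as expected).

17.2°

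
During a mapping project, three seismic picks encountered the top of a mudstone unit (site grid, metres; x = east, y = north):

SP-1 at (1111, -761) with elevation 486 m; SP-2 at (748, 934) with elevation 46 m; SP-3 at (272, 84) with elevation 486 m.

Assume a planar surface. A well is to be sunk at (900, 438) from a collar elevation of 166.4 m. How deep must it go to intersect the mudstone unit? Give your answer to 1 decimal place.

6.9 m

Two edge vectors: SP-1→SP-2 = (-363, 1695, -440), SP-1→SP-3 = (-839, 845, 0).
Normal n = (SP-1→SP-2) × (SP-1→SP-3) = (371800, 369160, 1115370).
So ∂z/∂x = −n_x/n_z = −0.333342 and ∂z/∂y = −n_y/n_z = −0.330975.
Intercept c from SP-1: 486 + 370.34 − 251.87 = 604.47.
At (900, 438): z_contact = −300.01 − 144.97 + 604.47 = 159.50 m.
Depth below ground = 166.4 − 159.50 = 6.9 m.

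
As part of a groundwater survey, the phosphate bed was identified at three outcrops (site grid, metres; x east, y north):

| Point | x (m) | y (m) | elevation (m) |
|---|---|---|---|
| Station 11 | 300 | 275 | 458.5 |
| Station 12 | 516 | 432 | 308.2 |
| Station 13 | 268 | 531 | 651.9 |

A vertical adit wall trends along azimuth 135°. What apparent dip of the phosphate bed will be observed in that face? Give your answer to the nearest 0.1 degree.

Let the plane be z = a·x + b·y + c.
Station 12−Station 11: 216a + 157b = −150.3;  Station 13−Station 11: −32a + 256b = 193.4.
Solving gives a = −1.14126, b = 0.61281.
Unit vector along 135° is (sin 135°, cos 135°) = (0.7071, -0.7071).
Slope in that direction = a·(0.7071) + b·(-0.7071) = −1.24031.
Apparent dip = arctan|1.24031| = 51.1° (true dip is 52.3°, so apparent ≤ true as expected).

51.1°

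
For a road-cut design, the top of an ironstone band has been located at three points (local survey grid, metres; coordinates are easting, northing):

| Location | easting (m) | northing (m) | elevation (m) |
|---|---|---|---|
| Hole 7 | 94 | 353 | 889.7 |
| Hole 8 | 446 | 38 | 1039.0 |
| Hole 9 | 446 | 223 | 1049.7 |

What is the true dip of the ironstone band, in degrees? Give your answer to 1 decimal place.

25.6°

Let the plane be z = a·easting + b·northing + c.
Hole 8−Hole 7: 352a − 315b = 149.3;  Hole 9−Hole 7: 352a − 130b = 160.
Solving gives a = 0.47591, b = 0.05784.
Gradient magnitude |∇z| = √(a² + b²) = √(0.22649 + 0.00335) = 0.47941.
True dip = arctan(0.47941) = 25.6°, dipping toward W (azimuth ≈ 263°).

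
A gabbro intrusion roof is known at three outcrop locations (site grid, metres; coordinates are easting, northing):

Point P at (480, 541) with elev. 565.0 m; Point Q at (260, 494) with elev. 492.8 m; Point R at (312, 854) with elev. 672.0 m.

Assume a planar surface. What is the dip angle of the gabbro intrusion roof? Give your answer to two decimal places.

27.39°

Let the plane be z = a·easting + b·northing + c.
Point Q−Point P: −220a − 47b = −72.2;  Point R−Point P: −168a + 313b = 107.
Solving gives a = 0.22890, b = 0.46471.
Gradient magnitude |∇z| = √(a² + b²) = √(0.05240 + 0.21596) = 0.51803.
True dip = arctan(0.51803) = 27.39°, dipping toward SSW (azimuth ≈ 206°).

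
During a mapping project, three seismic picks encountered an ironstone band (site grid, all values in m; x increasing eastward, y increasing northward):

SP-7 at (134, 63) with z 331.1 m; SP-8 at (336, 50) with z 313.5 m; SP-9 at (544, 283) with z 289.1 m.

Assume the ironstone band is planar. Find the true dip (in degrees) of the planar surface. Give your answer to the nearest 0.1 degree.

5.3°

Two edge vectors: SP-7→SP-8 = (202, -13, -17.6), SP-7→SP-9 = (410, 220, -42).
Normal n = (SP-7→SP-8) × (SP-7→SP-9) = (4418, 1268, 49770).
So ∂z/∂x = −n_x/n_z = −0.08877 and ∂z/∂y = −n_y/n_z = −0.02548.
Gradient magnitude |∇z| = √(a² + b²) = √(0.00788 + 0.00065) = 0.09235.
True dip = arctan(0.09235) = 5.3°, dipping toward ENE (azimuth ≈ 074°).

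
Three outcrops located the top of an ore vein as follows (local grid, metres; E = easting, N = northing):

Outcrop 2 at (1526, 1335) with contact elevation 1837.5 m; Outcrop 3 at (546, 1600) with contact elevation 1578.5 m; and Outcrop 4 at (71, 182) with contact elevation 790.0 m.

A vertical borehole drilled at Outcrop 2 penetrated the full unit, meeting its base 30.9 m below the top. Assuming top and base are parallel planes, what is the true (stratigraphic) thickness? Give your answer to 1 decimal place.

26.8 m

Two edge vectors: Outcrop 2→Outcrop 3 = (-980, 265, -259), Outcrop 2→Outcrop 4 = (-1455, -1153, -1047.5).
Normal n = (Outcrop 2→Outcrop 3) × (Outcrop 2→Outcrop 4) = (-576214.5, -649705, 1515515).
So ∂z/∂E = −n_x/n_z = 0.38021 and ∂z/∂N = −n_y/n_z = 0.42870.
|∇z| = √(a²+b²) = 0.57301, so dip δ = arctan(0.57301) = 29.81°.
True thickness = vertical thickness × cos δ = 30.9 × cos 29.81° = 26.8 m.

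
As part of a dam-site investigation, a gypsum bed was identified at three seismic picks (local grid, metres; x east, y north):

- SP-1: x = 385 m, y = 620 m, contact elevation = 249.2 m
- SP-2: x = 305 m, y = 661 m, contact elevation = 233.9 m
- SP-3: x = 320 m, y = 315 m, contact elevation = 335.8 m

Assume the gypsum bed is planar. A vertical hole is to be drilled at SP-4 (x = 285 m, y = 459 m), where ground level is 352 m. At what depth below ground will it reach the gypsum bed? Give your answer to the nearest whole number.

Let the plane be z = a·x + b·y + c.
SP-2−SP-1: −80a + 41b = −15.3;  SP-3−SP-1: −65a − 305b = 86.6.
Solving gives a = 0.04123, b = −0.29272.
Then c = 249.2 − a·385 − b·620 = 414.81.
At (285, 459): z_contact = 11.8 − 134.4 + 414.81 = 292.2 m.
Depth below ground = 352 − 292.2 = 60 m.

60 m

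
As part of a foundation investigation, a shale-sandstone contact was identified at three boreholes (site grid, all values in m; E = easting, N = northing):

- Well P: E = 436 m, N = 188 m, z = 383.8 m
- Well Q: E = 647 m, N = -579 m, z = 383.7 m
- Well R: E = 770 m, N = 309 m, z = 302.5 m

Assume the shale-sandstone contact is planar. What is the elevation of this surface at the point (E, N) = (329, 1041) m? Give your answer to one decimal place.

355.6 m

Two edge vectors: Well P→Well Q = (211, -767, -0.1), Well P→Well R = (334, 121, -81.3).
Normal n = (Well P→Well Q) × (Well P→Well R) = (62369.2, 17120.9, 281709).
So ∂z/∂E = −n_x/n_z = −0.221396 and ∂z/∂N = −n_y/n_z = −0.060775.
Intercept c from Well P: 383.8 + 96.53 + 11.43 = 491.75.
At (329, 1041): z = −72.8 − 63.3 + 491.75 = 355.6 m.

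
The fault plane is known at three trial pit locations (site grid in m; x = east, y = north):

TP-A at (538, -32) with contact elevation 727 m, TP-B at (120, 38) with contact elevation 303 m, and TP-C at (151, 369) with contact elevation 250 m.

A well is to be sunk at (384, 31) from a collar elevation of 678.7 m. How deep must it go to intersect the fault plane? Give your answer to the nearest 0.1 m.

Two edge vectors: TP-A→TP-B = (-418, 70, -424), TP-A→TP-C = (-387, 401, -477).
Normal n = (TP-A→TP-B) × (TP-A→TP-C) = (136634, -35298, -140528).
So ∂z/∂x = −n_x/n_z = 0.97229 and ∂z/∂y = −n_y/n_z = −0.25118.
Intercept c from TP-A: 727 − 523.09 − 8.04 = 195.87.
At (384, 31): z_contact = 373.36 − 7.79 + 195.87 = 561.44 m.
Depth below ground = 678.7 − 561.44 = 117.3 m.

117.3 m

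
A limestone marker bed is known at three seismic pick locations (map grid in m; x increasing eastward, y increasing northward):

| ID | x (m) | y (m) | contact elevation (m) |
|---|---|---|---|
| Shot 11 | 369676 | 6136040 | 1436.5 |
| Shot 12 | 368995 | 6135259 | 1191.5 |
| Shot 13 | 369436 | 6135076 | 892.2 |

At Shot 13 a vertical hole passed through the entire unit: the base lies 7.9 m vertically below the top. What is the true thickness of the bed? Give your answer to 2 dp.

6.24 m

Let the plane be z = a·x + b·y + c.
Shot 12−Shot 11: −681a − 781b = −245;  Shot 13−Shot 11: −240a − 964b = −544.3.
Solving gives a = −0.40277, b = 0.66490.
|∇z| = √(a²+b²) = 0.77738, so dip δ = arctan(0.77738) = 37.86°.
True thickness = vertical thickness × cos δ = 7.9 × cos 37.86° = 6.24 m.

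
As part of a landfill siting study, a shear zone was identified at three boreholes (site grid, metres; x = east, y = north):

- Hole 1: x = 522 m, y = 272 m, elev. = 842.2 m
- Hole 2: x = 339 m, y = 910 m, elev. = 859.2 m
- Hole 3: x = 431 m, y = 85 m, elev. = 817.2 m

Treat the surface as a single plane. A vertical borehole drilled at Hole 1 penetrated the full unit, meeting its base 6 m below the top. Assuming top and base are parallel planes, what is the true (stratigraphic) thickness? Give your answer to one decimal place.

Two edge vectors: Hole 1→Hole 2 = (-183, 638, 17), Hole 1→Hole 3 = (-91, -187, -25).
Normal n = (Hole 1→Hole 2) × (Hole 1→Hole 3) = (-12771, -6122, 92279).
So ∂z/∂x = −n_x/n_z = 0.13840 and ∂z/∂y = −n_y/n_z = 0.06634.
|∇z| = √(a²+b²) = 0.15348, so dip δ = arctan(0.15348) = 8.73°.
True thickness = vertical thickness × cos δ = 6 × cos 8.73° = 5.9 m.

5.9 m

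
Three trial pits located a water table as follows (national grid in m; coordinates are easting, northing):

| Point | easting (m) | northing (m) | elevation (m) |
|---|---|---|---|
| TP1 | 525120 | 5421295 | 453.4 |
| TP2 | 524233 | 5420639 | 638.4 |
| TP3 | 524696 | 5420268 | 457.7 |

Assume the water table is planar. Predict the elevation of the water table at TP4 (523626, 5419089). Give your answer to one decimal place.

635.2 m

Let the plane be z = a·easting + b·northing + c.
TP2−TP1: −887a − 656b = 185;  TP3−TP1: −424a − 1027b = 4.3.
Solving gives a = −0.295784957, b = 0.117928746.
Then c = 453.4 − a·525120 − b·5421295 = −483550.52.
At (523626, 5419089): z = −154880.7 + 639066.4 − 483550.52 = 635.2 m.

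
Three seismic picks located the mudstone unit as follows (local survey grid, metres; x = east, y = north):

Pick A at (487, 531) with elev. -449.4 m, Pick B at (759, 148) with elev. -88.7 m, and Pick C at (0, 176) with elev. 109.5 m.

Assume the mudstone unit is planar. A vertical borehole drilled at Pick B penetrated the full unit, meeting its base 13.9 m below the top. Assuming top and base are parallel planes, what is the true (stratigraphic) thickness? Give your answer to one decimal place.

8.9 m

Let the plane be z = a·x + b·y + c.
Pick B−Pick A: 272a − 383b = 360.7;  Pick C−Pick A: −487a − 355b = 558.9.
Solving gives a = −0.30384, b = −1.15755.
|∇z| = √(a²+b²) = 1.19677, so dip δ = arctan(1.19677) = 50.12°.
True thickness = vertical thickness × cos δ = 13.9 × cos 50.12° = 8.9 m.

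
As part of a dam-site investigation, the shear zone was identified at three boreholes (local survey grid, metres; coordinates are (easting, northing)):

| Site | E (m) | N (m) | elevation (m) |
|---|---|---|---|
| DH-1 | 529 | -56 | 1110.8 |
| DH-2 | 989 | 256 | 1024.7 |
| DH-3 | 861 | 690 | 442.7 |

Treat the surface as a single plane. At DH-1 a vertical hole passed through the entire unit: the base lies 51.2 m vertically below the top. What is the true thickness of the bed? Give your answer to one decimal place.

Let the plane be z = a·E + b·N + c.
DH-2−DH-1: 460a + 312b = −86.1;  DH-3−DH-1: 332a + 746b = −668.1.
Solving gives a = 0.60197, b = −1.16348.
|∇z| = √(a²+b²) = 1.30998, so dip δ = arctan(1.30998) = 52.64°.
True thickness = vertical thickness × cos δ = 51.2 × cos 52.64° = 31.1 m.

31.1 m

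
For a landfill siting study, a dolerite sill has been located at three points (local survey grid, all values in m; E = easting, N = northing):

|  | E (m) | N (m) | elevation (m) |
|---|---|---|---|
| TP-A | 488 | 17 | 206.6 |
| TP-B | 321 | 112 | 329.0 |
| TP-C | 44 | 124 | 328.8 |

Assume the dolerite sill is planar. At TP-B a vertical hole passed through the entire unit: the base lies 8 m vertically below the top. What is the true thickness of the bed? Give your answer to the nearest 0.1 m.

4.7 m

Let the plane be z = a·E + b·N + c.
TP-B−TP-A: −167a + 95b = 122.4;  TP-C−TP-A: −444a + 107b = 122.2.
Solving gives a = 0.06120, b = 1.39600.
|∇z| = √(a²+b²) = 1.39734, so dip δ = arctan(1.39734) = 54.41°.
True thickness = vertical thickness × cos δ = 8 × cos 54.41° = 4.7 m.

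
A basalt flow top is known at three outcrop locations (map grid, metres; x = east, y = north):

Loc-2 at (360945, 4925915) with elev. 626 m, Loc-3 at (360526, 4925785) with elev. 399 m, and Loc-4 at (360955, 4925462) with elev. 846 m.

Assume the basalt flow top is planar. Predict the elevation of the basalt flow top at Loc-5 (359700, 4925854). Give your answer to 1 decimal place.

-201.5 m

Let the plane be z = a·x + b·y + c.
Loc-3−Loc-2: −419a − 130b = −227;  Loc-4−Loc-2: 10a − 453b = 220.
Solving gives a = 0.687735143, b = −0.470469423.
Then c = 626 − a·360945 − b·4925915 = 2069883.83.
At (359700, 4925854): z = 247378.3 − 2317463.7 + 2069883.83 = -201.5 m.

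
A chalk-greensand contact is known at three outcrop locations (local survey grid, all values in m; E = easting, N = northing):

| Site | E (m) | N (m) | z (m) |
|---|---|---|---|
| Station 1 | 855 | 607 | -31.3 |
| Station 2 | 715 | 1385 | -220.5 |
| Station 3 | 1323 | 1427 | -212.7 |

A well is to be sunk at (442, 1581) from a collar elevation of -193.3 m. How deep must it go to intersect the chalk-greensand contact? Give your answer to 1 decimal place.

Let the plane be z = a·E + b·N + c.
Station 2−Station 1: −140a + 778b = −189.2;  Station 3−Station 1: 468a + 820b = −181.4.
Solving gives a = 0.029264, b = −0.237922.
Then c = -31.3 − a·855 − b·607 = 88.10.
At (442, 1581): z_contact = 12.93 − 376.15 + 88.10 = -275.12 m.
Depth below ground = -193.3 − (-275.12) = 81.8 m.

81.8 m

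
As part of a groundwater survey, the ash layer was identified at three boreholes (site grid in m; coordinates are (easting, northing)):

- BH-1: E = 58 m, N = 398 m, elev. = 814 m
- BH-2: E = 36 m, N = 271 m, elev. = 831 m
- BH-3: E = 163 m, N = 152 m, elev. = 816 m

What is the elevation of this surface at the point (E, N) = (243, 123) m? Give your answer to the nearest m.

Let the plane be z = a·E + b·N + c.
BH-2−BH-1: −22a − 127b = 17;  BH-3−BH-1: 105a − 246b = 2.
Solving gives a = −0.20953, b = −0.09756.
Then c = 814 − a·58 − b·398 = 864.98.
At (243, 123): z = −50.9 − 12.0 + 864.98 = 802.1 m.

802 m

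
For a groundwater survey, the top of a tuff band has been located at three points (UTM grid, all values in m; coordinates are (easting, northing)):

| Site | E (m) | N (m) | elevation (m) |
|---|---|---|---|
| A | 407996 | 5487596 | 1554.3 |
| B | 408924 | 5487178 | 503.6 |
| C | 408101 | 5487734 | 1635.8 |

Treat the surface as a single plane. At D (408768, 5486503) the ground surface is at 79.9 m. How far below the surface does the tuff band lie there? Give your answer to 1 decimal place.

205.6 m

Let the plane be z = a·E + b·N + c.
B−A: 928a − 418b = −1050.7;  C−A: 105a + 138b = 81.5.
Solving gives a = −0.645112065, b = 1.081425846.
Then c = 1554.3 − a·407996 − b·5487596 = −5669670.71.
At (408768, 5486503): z_contact = −263701.17 + 5933246.15 − 5669670.71 = -125.72 m.
Depth below ground = 79.9 − (-125.72) = 205.6 m.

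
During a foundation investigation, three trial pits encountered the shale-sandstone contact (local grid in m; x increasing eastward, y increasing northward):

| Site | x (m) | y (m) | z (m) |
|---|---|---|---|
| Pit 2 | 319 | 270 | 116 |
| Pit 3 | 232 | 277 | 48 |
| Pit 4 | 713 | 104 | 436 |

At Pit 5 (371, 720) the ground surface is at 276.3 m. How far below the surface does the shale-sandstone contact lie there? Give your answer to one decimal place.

Two edge vectors: Pit 2→Pit 3 = (-87, 7, -68), Pit 2→Pit 4 = (394, -166, 320).
Normal n = (Pit 2→Pit 3) × (Pit 2→Pit 4) = (-9048, 1048, 11684).
So ∂z/∂x = −n_x/n_z = 0.77439 and ∂z/∂y = −n_y/n_z = −0.08970.
Intercept c from Pit 2: 116 − 247.03 + 24.22 = −106.81.
At (371, 720): z_contact = 287.30 − 64.58 − 106.81 = 115.91 m.
Depth below ground = 276.3 − 115.91 = 160.4 m.

160.4 m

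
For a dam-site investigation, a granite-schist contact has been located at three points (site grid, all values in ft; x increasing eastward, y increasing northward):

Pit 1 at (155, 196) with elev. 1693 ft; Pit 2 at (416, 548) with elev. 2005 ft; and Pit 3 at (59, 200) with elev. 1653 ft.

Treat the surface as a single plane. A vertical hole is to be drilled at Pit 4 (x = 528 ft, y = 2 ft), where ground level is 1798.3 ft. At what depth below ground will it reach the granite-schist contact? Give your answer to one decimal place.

Two edge vectors: Pit 1→Pit 2 = (261, 352, 312), Pit 1→Pit 3 = (-96, 4, -40).
Normal n = (Pit 1→Pit 2) × (Pit 1→Pit 3) = (-15328, -19512, 34836).
So ∂z/∂x = −n_x/n_z = 0.44000 and ∂z/∂y = −n_y/n_z = 0.56011.
Intercept c from Pit 1: 1693 − 68.20 − 109.78 = 1515.02.
At (528, 2): z_contact = 232.32 + 1.12 + 1515.02 = 1748.46 ft.
Depth below ground = 1798.3 − 1748.46 = 49.8 ft.

49.8 ft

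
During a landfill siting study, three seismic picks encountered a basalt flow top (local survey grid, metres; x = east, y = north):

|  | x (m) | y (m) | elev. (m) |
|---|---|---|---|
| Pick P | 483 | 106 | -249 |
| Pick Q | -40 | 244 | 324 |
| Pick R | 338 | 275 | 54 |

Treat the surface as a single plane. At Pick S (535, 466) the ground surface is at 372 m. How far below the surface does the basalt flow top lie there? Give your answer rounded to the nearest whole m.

266 m

Let the plane be z = a·x + b·y + c.
Pick Q−Pick P: −523a + 138b = 573;  Pick R−Pick P: −145a + 169b = 303.
Solving gives a = −0.80470, b = 1.10248.
Then c = -249 − a·483 − b·106 = 22.81.
At (535, 466): z_contact = −430.5 + 513.8 + 22.81 = 106.0 m.
Depth below ground = 372 − 106.0 = 266 m.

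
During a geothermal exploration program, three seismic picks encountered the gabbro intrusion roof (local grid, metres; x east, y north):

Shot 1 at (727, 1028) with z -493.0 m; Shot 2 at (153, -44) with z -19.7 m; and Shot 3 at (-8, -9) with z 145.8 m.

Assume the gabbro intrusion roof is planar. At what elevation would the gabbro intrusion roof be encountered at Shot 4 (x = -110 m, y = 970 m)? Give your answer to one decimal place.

344.0 m

Let the plane be z = a·x + b·y + c.
Shot 2−Shot 1: −574a − 1072b = 473.3;  Shot 3−Shot 1: −735a − 1037b = 638.8.
Solving gives a = −1.006744, b = 0.097548.
Then c = -493 − a·727 − b·1028 = 138.62.
At (-110, 970): z = 110.7 + 94.6 + 138.62 = 344.0 m.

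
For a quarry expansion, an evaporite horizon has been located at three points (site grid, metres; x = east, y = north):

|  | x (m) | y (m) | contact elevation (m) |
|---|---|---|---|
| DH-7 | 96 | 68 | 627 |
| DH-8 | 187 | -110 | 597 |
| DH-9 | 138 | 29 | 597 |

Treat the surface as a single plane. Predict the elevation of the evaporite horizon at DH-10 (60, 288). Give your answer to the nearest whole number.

Two edge vectors: DH-7→DH-8 = (91, -178, -30), DH-7→DH-9 = (42, -39, -30).
Normal n = (DH-7→DH-8) × (DH-7→DH-9) = (4170, 1470, 3927).
So ∂z/∂x = −n_x/n_z = −1.06188 and ∂z/∂y = −n_y/n_z = −0.37433.
Intercept c from DH-7: 627 + 101.94 + 25.45 = 754.39.
At (60, 288): z = −63.7 − 107.8 + 754.39 = 582.9 m.

583 m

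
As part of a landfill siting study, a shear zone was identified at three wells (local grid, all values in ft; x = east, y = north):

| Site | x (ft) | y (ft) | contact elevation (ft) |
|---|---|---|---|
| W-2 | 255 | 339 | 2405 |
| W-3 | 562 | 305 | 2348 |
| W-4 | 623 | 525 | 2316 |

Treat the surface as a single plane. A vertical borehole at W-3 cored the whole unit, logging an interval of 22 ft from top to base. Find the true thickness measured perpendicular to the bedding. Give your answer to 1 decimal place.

Two edge vectors: W-2→W-3 = (307, -34, -57), W-2→W-4 = (368, 186, -89).
Normal n = (W-2→W-3) × (W-2→W-4) = (13628, 6347, 69614).
So ∂z/∂x = −n_x/n_z = −0.19577 and ∂z/∂y = −n_y/n_z = −0.09117.
|∇z| = √(a²+b²) = 0.21596, so dip δ = arctan(0.21596) = 12.19°.
True thickness = vertical thickness × cos δ = 22 × cos 12.19° = 21.5 ft.

21.5 ft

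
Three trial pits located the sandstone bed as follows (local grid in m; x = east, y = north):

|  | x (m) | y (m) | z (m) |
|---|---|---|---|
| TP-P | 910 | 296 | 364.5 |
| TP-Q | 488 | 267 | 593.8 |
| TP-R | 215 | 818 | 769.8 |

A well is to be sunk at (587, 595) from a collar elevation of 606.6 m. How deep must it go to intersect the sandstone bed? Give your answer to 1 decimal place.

Two edge vectors: TP-P→TP-Q = (-422, -29, 229.3), TP-P→TP-R = (-695, 522, 405.3).
Normal n = (TP-P→TP-Q) × (TP-P→TP-R) = (-131448.3, 11673.1, -240439).
So ∂z/∂x = −n_x/n_z = −0.54670 and ∂z/∂y = −n_y/n_z = 0.04855.
Intercept c from TP-P: 364.5 + 497.50 − 14.37 = 847.63.
At (587, 595): z_contact = −320.91 + 28.89 + 847.63 = 555.60 m.
Depth below ground = 606.6 − 555.60 = 51.0 m.

51.0 m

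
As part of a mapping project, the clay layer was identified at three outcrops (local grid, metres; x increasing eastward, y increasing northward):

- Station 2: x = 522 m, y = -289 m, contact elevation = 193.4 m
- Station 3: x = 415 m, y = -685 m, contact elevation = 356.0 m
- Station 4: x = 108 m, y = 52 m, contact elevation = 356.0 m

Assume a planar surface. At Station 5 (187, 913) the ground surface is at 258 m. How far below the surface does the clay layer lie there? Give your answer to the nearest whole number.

164 m

Let the plane be z = a·x + b·y + c.
Station 3−Station 2: −107a − 396b = 162.6;  Station 4−Station 2: −414a + 341b = 162.6.
Solving gives a = −0.59789, b = −0.24905.
Then c = 193.4 − a·522 − b·-289 = 433.52.
At (187, 913): z_contact = −111.8 − 227.4 + 433.52 = 94.3 m.
Depth below ground = 258 − 94.3 = 164 m.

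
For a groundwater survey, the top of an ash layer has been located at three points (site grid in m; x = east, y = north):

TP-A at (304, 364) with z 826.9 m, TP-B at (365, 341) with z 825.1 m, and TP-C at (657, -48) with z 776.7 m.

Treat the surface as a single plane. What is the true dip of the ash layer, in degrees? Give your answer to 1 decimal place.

8.2°

Two edge vectors: TP-A→TP-B = (61, -23, -1.8), TP-A→TP-C = (353, -412, -50.2).
Normal n = (TP-A→TP-B) × (TP-A→TP-C) = (413, 2426.8, -17013).
So ∂z/∂x = −n_x/n_z = 0.02428 and ∂z/∂y = −n_y/n_z = 0.14264.
Gradient magnitude |∇z| = √(a² + b²) = √(0.00059 + 0.02035) = 0.14469.
True dip = arctan(0.14469) = 8.2°, dipping toward S (azimuth ≈ 190°).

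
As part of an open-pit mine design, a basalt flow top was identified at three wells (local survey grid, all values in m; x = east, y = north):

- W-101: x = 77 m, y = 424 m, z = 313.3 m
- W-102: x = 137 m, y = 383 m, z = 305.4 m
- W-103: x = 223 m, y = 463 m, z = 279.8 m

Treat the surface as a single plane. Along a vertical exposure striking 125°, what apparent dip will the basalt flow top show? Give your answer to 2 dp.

6.08°

Two edge vectors: W-101→W-102 = (60, -41, -7.9), W-101→W-103 = (146, 39, -33.5).
Normal n = (W-101→W-102) × (W-101→W-103) = (1681.6, 856.6, 8326).
So ∂z/∂x = −n_x/n_z = −0.20197 and ∂z/∂y = −n_y/n_z = −0.10288.
Unit vector along 125° is (sin 125°, cos 125°) = (0.8192, -0.5736).
Slope in that direction = a·(0.8192) + b·(-0.5736) = −0.10643.
Apparent dip = arctan|0.10643| = 6.08° (true dip is 12.8°, so apparent ≤ true as expected).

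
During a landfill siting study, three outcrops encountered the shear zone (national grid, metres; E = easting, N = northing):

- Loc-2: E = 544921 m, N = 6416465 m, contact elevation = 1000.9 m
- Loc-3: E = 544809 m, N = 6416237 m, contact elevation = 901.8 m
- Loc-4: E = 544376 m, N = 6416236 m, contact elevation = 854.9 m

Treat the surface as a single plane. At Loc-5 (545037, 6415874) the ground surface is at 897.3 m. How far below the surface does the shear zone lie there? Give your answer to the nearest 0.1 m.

109.6 m

Let the plane be z = a·E + b·N + c.
Loc-3−Loc-2: −112a − 228b = −99.1;  Loc-4−Loc-2: −545a − 229b = −146.
Solving gives a = 0.107432158, b = 0.381875431.
Then c = 1000.9 − a·544921 − b·6416465 = −2507831.48.
At (545037, 6415874): z_contact = 58554.50 + 2450064.65 − 2507831.48 = 787.67 m.
Depth below ground = 897.3 − 787.67 = 109.6 m.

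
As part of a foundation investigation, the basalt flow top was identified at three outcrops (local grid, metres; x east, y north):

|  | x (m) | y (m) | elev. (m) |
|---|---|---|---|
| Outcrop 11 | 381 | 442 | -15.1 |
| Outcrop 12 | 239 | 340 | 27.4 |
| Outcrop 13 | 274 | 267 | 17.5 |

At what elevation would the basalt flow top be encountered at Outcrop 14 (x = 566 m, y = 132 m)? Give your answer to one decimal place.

-67.9 m

Two edge vectors: Outcrop 11→Outcrop 12 = (-142, -102, 42.5), Outcrop 11→Outcrop 13 = (-107, -175, 32.6).
Normal n = (Outcrop 11→Outcrop 12) × (Outcrop 11→Outcrop 13) = (4112.3, 81.7, 13936).
So ∂z/∂x = −n_x/n_z = −0.29508 and ∂z/∂y = −n_y/n_z = −0.00586.
Intercept c from Outcrop 11: -15.1 + 112.43 + 2.59 = 99.92.
At (566, 132): z = −167.0 − 0.8 + 99.92 = -67.9 m.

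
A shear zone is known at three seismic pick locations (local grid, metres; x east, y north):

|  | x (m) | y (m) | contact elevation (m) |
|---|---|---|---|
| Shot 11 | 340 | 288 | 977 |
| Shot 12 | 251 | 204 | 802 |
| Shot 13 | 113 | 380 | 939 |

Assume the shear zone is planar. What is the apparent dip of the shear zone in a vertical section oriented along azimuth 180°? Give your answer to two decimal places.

53.13°

Two edge vectors: Shot 11→Shot 12 = (-89, -84, -175), Shot 11→Shot 13 = (-227, 92, -38).
Normal n = (Shot 11→Shot 12) × (Shot 11→Shot 13) = (19292, 36343, -27256).
So ∂z/∂x = −n_x/n_z = 0.70781 and ∂z/∂y = −n_y/n_z = 1.33339.
Unit vector along 180° is (sin 180°, cos 180°) = (0.0000, -1.0000).
Slope in that direction = a·(0.0000) + b·(-1.0000) = −1.33339.
Apparent dip = arctan|1.33339| = 53.13° (true dip is 56.5°, so apparent ≤ true as expected).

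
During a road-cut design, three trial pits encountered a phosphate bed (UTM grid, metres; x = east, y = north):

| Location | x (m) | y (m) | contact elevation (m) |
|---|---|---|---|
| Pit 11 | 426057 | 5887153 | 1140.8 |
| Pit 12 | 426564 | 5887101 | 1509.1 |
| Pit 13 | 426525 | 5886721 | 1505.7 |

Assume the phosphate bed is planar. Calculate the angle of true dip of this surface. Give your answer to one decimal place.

Two edge vectors: Pit 11→Pit 12 = (507, -52, 368.3), Pit 11→Pit 13 = (468, -432, 364.9).
Normal n = (Pit 11→Pit 12) × (Pit 11→Pit 13) = (140130.8, -12639.9, -194688).
So ∂z/∂x = −n_x/n_z = 0.71977 and ∂z/∂y = −n_y/n_z = −0.06492.
Gradient magnitude |∇z| = √(a² + b²) = √(0.51807 + 0.00422) = 0.72269.
True dip = arctan(0.72269) = 35.9°, dipping toward W (azimuth ≈ 275°).

35.9°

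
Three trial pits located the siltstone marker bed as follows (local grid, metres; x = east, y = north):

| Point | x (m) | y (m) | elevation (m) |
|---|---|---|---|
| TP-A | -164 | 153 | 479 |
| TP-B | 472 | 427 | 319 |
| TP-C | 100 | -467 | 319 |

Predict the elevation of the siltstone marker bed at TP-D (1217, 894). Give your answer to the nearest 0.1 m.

Let the plane be z = a·x + b·y + c.
TP-B−TP-A: 636a + 274b = −160;  TP-C−TP-A: 264a − 620b = −160.
Solving gives a = −0.306521, b = 0.127546.
Then c = 479 − a·-164 − b·153 = 409.22.
At (1217, 894): z = −373.0 + 114.0 + 409.22 = 150.2 m.

150.2 m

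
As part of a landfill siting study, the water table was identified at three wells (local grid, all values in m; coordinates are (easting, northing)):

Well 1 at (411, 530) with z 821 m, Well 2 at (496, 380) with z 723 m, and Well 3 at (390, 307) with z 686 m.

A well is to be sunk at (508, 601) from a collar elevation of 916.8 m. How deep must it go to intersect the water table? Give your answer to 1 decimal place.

Let the plane be z = a·E + b·N + c.
Well 2−Well 1: 85a − 150b = −98;  Well 3−Well 1: −21a − 223b = −135.
Solving gives a = −0.07256, b = 0.61221.
Then c = 821 − a·411 − b·530 = 526.35.
At (508, 601): z_contact = −36.86 + 367.94 + 526.35 = 857.43 m.
Depth below ground = 916.8 − 857.43 = 59.4 m.

59.4 m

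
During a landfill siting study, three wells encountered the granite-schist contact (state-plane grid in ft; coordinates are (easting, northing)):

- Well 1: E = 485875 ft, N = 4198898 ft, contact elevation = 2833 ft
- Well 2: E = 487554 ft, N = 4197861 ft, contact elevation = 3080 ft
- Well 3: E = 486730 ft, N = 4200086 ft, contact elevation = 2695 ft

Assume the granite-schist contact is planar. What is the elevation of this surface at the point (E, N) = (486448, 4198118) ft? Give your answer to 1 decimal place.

2982.8 ft

Let the plane be z = a·E + b·N + c.
Well 2−Well 1: 1679a − 1037b = 247;  Well 3−Well 1: 855a + 1188b = −138.
Solving gives a = 0.052174601, b = −0.153711518.
Then c = 2833 − a·485875 − b·4198898 = 622901.65.
At (486448, 4198118): z = 25380.2 − 645299.1 + 622901.65 = 2982.8 ft.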